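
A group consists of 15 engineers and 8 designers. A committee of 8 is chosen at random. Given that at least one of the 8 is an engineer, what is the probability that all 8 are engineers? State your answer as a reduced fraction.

6435/490313

Work in counts. Selections with at least one engineer: C(23,8) − C(8,8) = 490314 − 1 = 490313.
Of those, selections where all 8 are engineers: C(15,8) = 6435.
Conditional probability = 6435/490313.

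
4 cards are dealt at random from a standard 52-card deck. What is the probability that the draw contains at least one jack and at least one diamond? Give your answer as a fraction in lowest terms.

52799/270725

There are C(52,4) = 270725 possible draws.
By inclusion-exclusion on the complements, draws missing all jacks or all diamonds: C(48,4) + C(39,4) − C(36,4) = 194580 + 82251 − 58905 = 217926.
So draws with at least one of each: 270725 − 217926 = 52799, probability 52799/270725.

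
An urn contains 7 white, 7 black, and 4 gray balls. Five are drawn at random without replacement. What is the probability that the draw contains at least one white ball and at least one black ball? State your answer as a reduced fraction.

91/102

There are C(18,5) = 8568 possible draws.
By inclusion-exclusion on the complements, draws missing all white or all black: C(11,5) + C(11,5) − C(4,5) = 462 + 462 − 0 = 924.
So draws with at least one of each: 8568 − 924 = 7644, probability 7644/8568 = 91/102.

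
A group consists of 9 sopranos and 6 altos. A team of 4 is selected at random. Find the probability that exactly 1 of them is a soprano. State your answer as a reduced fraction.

12/91

The sample space is all 4-subsets of the 15: C(15,4) = 1365.
Selections with exactly 1 soprano: choose 1 of the 9 sopranos and 3 of the 6 altos, C(9,1)·C(6,3) = 9·20 = 180.
Probability = 180/1365 = 12/91.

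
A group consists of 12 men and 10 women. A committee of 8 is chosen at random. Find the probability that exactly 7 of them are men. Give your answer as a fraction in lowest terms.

8/323

The sample space is all 8-subsets of the 22: C(22,8) = 319770.
Selections with exactly 7 men: choose 7 of the 12 men and 1 of the 10 women, C(12,7)·C(10,1) = 792·10 = 7920.
Probability = 7920/319770 = 8/323.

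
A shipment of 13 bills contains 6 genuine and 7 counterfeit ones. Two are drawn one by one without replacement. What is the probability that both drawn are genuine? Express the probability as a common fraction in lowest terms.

5/26

Multiply the conditional probabilities at each draw: 6/13 · 5/12 = 30/156 = 5/26.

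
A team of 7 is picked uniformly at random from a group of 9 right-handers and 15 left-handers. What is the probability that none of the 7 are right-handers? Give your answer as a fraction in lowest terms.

There are C(24,7) = 346104 possible selections.
Selections with no right-handers (all left-handers): C(15,7) = 6435.
Probability = 6435/346104 = 65/3496.

65/3496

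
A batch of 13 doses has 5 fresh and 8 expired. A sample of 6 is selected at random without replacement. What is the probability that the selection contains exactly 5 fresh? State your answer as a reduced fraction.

There are C(13,6) = 1716 ways to choose 6 from 13.
Selections with exactly 5 fresh: choose 5 of the 5 fresh and 1 of the 8 expired, C(5,5)·C(8,1) = 1·8 = 8.
Probability = 8/1716 = 2/429.

2/429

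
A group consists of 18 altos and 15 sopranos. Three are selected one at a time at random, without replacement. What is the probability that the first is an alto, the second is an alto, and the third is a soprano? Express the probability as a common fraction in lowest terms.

Multiply the conditional probabilities at each draw: 18/33 · 17/32 · 15/31 = 4590/32736 = 765/5456.

765/5456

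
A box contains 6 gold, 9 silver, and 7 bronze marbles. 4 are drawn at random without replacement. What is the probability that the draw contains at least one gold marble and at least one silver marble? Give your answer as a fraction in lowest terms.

There are C(22,4) = 7315 possible draws.
By inclusion-exclusion on the complements, draws missing all gold or all silver: C(16,4) + C(13,4) − C(7,4) = 1820 + 715 − 35 = 2500.
So draws with at least one of each: 7315 − 2500 = 4815, probability 4815/7315 = 963/1463.

963/1463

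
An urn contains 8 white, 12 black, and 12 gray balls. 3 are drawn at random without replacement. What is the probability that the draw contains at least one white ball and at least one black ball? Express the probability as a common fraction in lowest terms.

63/155

There are C(32,3) = 4960 possible draws.
By inclusion-exclusion on the complements, draws missing all white or all black: C(24,3) + C(20,3) − C(12,3) = 2024 + 1140 − 220 = 2944.
So draws with at least one of each: 4960 − 2944 = 2016, probability 2016/4960 = 63/155.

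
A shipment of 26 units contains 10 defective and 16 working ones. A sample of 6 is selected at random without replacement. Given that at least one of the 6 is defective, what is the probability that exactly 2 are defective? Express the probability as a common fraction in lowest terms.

150/407

Work in counts. Selections with at least one defective: C(26,6) − C(16,6) = 230230 − 8008 = 222222.
Of those, selections where exactly 2 are defective: C(10,2)·C(16,4) = 45·1820 = 81900.
Conditional probability = 81900/222222 = 150/407.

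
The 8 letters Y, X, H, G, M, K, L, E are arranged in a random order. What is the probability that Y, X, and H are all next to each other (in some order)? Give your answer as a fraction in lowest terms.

There are 8! = 40320 arrangements.
Treat the three as one block: 6! placements × 3! orders within the block = 720·6 = 4320.
Probability = 4320/40320 = 3/28.

3/28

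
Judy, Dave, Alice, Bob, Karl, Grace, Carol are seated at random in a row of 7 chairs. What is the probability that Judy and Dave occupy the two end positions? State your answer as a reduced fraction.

There are 7! = 5040 arrangements.
Place Judy and Dave at the ends in 2 ways, arrange the remaining 5 in 5! = 120 ways: 2·120 = 240.
Probability = 240/5040 = 1/21.

1/21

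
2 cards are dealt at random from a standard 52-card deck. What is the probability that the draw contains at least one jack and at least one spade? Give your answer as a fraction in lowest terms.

There are C(52,2) = 1326 possible draws.
By inclusion-exclusion on the complements, draws missing all jacks or all spades: C(48,2) + C(39,2) − C(36,2) = 1128 + 741 − 630 = 1239.
So draws with at least one of each: 1326 − 1239 = 87, probability 87/1326 = 29/442.

29/442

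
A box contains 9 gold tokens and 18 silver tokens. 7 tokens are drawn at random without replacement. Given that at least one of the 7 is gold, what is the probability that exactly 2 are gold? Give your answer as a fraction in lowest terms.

17136/47567

Work in counts. Selections with at least one gold: C(27,7) − C(18,7) = 888030 − 31824 = 856206.
Of those, selections where exactly 2 are gold: C(9,2)·C(18,5) = 36·8568 = 308448.
Conditional probability = 308448/856206 = 17136/47567.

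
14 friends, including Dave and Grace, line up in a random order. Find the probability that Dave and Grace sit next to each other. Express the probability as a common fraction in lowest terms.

1/7

There are 14! = 87178291200 arrangements.
Treat Dave and Grace as a block: 13! arrangements of the blocks × 2 orders within the block = 2·6227020800 = 12454041600.
Probability = 12454041600/87178291200 = 1/7.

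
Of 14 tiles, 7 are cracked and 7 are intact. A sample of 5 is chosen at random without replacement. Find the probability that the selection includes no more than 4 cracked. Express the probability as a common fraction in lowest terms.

283/286

There are C(14,5) = 2002 ways to choose the 5.
The complement is exactly 5 cracked: C(7,5)·C(7,0) = 21.
Probability = 1 − 21/2002 = 1981/2002 = 283/286.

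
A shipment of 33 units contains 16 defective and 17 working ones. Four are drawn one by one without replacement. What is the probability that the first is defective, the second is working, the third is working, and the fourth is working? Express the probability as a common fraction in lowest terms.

68/1023

Multiply the conditional probabilities at each draw: 16/33 · 17/32 · 16/31 · 15/30 = 65280/982080 = 68/1023.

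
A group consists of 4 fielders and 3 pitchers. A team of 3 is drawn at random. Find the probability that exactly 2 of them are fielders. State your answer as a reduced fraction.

18/35

There are C(7,3) = 35 ways to choose 3 from 7.
Selections with exactly 2 fielders: choose 2 of the 4 fielders and 1 of the 3 pitchers, C(4,2)·C(3,1) = 6·3 = 18.
Probability = 18/35.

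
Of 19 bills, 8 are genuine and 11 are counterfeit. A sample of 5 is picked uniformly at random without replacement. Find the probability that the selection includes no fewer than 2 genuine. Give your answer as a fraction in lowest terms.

1421/1938

Total selections: C(19,5) = 11628.
Count the complement (fewer than 2 genuine): C(8,0)·C(11,5) + C(8,1)·C(11,4) = 462 + 2640 = 3102.
Probability = 1 − 3102/11628 = 8526/11628 = 1421/1938.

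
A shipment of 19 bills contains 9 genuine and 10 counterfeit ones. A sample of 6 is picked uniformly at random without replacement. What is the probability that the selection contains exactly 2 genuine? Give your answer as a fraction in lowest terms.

Total number of selections: C(19,6) = 27132.
Selections with exactly 2 genuine: choose 2 of the 9 genuine and 4 of the 10 counterfeit, C(9,2)·C(10,4) = 36·210 = 7560.
Probability = 7560/27132 = 90/323.

90/323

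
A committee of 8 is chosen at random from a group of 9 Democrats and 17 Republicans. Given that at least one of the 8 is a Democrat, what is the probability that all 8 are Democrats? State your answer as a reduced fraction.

1/170885

Work in counts. Selections with at least one Democrat: C(26,8) − C(17,8) = 1562275 − 24310 = 1537965.
Of those, selections where all 8 are Democrats: C(9,8) = 9.
Conditional probability = 9/1537965 = 1/170885.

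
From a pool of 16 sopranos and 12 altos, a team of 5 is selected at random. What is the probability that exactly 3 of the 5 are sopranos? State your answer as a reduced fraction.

44/117

The sample space is all 5-subsets of the 28: C(28,5) = 98280.
Selections with exactly 3 sopranos: choose 3 of the 16 sopranos and 2 of the 12 altos, C(16,3)·C(12,2) = 560·66 = 36960.
Probability = 36960/98280 = 44/117.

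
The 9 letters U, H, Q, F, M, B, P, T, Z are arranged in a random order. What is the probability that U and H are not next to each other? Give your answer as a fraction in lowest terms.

7/9

There are 9! = 362880 arrangements.
Arrangements with U and H adjacent: 2·8! = 80640.
So not adjacent: 362880 − 80640 = 282240, probability 282240/362880 = 7/9.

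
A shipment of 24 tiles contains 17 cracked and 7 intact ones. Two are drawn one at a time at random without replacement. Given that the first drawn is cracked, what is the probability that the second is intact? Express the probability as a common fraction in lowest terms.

7/23

After removing one cracked, 23 remain: 16 cracked and 7 intact.
So the probability the next is intact is 7/23.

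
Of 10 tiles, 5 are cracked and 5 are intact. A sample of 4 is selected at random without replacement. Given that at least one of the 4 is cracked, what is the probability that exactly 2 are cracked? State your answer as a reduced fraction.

Work in counts. Selections with at least one cracked: C(10,4) − C(5,4) = 210 − 5 = 205.
Of those, selections where exactly 2 are cracked: C(5,2)·C(5,2) = 10·10 = 100.
Conditional probability = 100/205 = 20/41.

20/41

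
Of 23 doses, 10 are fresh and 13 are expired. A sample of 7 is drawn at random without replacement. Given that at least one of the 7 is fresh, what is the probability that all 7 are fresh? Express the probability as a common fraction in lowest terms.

Work in counts. Selections with at least one fresh: C(23,7) − C(13,7) = 245157 − 1716 = 243441.
Of those, selections where all 7 are fresh: C(10,7) = 120.
Conditional probability = 120/243441 = 40/81147.

40/81147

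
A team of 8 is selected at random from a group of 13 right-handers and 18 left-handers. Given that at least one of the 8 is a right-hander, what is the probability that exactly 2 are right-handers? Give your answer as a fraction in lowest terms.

Work in counts. Selections with at least one right-hander: C(31,8) − C(18,8) = 7888725 − 43758 = 7844967.
Of those, selections where exactly 2 are right-handers: C(13,2)·C(18,6) = 78·18564 = 1447992.
Conditional probability = 1447992/7844967 = 12376/67051.

12376/67051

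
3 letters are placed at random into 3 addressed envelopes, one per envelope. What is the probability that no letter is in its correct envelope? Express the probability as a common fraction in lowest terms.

1/3

There are 3! = 6 assignments.
By inclusion-exclusion, assignments with no fixed points: C(3,0)·3! − C(3,1)·2! + C(3,2)·1! − C(3,3)·0! = 2.
Probability = 2/6 = 1/3.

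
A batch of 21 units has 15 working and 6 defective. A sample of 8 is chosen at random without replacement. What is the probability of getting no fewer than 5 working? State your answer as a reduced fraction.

There are C(21,8) = 203490 ways to choose the 8.
Count the complement (fewer than 5 working): C(15,2)·C(6,6) + C(15,3)·C(6,5) + C(15,4)·C(6,4) = 105 + 2730 + 20475 = 23310.
Probability = 1 − 23310/203490 = 180180/203490 = 286/323.

286/323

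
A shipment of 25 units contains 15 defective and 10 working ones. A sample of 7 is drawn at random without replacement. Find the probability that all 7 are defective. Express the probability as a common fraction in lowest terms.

There are C(25,7) = 480700 possible selections.
Selections with all defective: C(15,7) = 6435.
Probability = 6435/480700 = 117/8740.

117/8740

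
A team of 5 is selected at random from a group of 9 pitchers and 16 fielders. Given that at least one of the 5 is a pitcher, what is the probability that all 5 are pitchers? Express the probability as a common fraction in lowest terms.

Work in counts. Selections with at least one pitcher: C(25,5) − C(16,5) = 53130 − 4368 = 48762.
Of those, selections where all 5 are pitchers: C(9,5) = 126.
Conditional probability = 126/48762 = 1/387.

1/387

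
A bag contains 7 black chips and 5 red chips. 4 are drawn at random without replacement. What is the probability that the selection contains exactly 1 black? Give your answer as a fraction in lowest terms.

There are C(12,4) = 495 ways to choose 4 from 12.
Selections with exactly 1 black: choose 1 of the 7 black and 3 of the 5 red, C(7,1)·C(5,3) = 7·10 = 70.
Probability = 70/495 = 14/99.

14/99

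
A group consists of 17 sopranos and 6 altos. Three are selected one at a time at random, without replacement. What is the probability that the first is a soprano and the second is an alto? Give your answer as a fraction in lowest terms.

Multiply the conditional probabilities at each draw: 17/23 · 6/22 = 102/506 = 51/253.

51/253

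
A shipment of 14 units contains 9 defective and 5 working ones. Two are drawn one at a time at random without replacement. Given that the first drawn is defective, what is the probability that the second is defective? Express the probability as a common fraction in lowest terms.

8/13

After removing one defective, 13 remain: 8 defective and 5 working.
So the probability the next is defective is 8/13.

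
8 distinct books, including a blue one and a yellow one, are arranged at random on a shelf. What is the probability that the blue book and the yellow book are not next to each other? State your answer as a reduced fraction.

There are 8! = 40320 arrangements.
Arrangements with the blue book and the yellow book adjacent: 2·7! = 10080.
So not adjacent: 40320 − 10080 = 30240, probability 30240/40320 = 3/4.

3/4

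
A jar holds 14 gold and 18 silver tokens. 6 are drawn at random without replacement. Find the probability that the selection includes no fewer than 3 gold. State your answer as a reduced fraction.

1456/2697

There are C(32,6) = 906192 ways to choose the 6.
Count the complement (fewer than 3 gold): C(14,0)·C(18,6) + C(14,1)·C(18,5) + C(14,2)·C(18,4) = 18564 + 119952 + 278460 = 416976.
Probability = 1 − 416976/906192 = 489216/906192 = 1456/2697.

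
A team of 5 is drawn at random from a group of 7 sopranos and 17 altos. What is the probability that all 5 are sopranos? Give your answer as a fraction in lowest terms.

There are C(24,5) = 42504 possible selections.
Selections with all sopranos: C(7,5) = 21.
Probability = 21/42504 = 1/2024.

1/2024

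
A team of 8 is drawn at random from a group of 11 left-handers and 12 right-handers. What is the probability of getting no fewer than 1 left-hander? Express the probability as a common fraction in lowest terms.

There are C(23,8) = 490314 ways to choose the 8.
The complement is all 8 are right-handers: C(12,8) = 495.
Probability = 1 − 495/490314 = 489819/490314 = 14843/14858.

14843/14858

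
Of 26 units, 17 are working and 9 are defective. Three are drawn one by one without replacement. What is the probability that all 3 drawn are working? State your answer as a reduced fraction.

Multiply the conditional probabilities at each draw: 17/26 · 16/25 · 15/24 = 4080/15600 = 17/65.

17/65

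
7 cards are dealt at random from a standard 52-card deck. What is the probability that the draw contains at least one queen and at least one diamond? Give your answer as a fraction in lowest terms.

There are C(52,7) = 133784560 possible draws.
By inclusion-exclusion on the complements, draws missing all queens or all diamonds: C(48,7) + C(39,7) − C(36,7) = 73629072 + 15380937 − 8347680 = 80662329.
So draws with at least one of each: 133784560 − 80662329 = 53122231, probability 53122231/133784560.

53122231/133784560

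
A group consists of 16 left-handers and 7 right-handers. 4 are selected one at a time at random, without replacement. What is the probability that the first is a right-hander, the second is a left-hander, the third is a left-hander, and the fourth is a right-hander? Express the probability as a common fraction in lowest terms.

12/253

Multiply the conditional probabilities at each draw: 7/23 · 16/22 · 15/21 · 6/20 = 10080/212520 = 12/253.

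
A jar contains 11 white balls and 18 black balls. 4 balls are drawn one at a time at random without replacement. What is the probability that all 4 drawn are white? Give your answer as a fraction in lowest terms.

110/7917

Multiply the conditional probabilities at each draw: 11/29 · 10/28 · 9/27 · 8/26 = 7920/570024 = 110/7917.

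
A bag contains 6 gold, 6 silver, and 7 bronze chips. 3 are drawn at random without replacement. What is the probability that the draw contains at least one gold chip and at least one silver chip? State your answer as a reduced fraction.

There are C(19,3) = 969 possible draws.
By inclusion-exclusion on the complements, draws missing all gold or all silver: C(13,3) + C(13,3) − C(7,3) = 286 + 286 − 35 = 537.
So draws with at least one of each: 969 − 537 = 432, probability 432/969 = 144/323.

144/323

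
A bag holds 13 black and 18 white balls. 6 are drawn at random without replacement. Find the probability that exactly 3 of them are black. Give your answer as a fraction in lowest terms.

The sample space is all 6-subsets of the 31: C(31,6) = 736281.
Selections with exactly 3 black: choose 3 of the 13 black and 3 of the 18 white, C(13,3)·C(18,3) = 286·816 = 233376.
Probability = 233376/736281 = 5984/18879.

5984/18879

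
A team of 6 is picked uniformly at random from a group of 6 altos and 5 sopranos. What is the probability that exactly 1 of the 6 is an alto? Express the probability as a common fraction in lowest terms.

The sample space is all 6-subsets of the 11: C(11,6) = 462.
Selections with exactly 1 alto: choose 1 of the 6 altos and 5 of the 5 sopranos, C(6,1)·C(5,5) = 6·1 = 6.
Probability = 6/462 = 1/77.

1/77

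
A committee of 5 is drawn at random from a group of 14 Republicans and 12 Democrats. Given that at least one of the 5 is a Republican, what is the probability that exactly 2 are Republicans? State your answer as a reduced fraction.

Work in counts. Selections with at least one Republican: C(26,5) − C(12,5) = 65780 − 792 = 64988.
Of those, selections where exactly 2 are Republicans: C(14,2)·C(12,3) = 91·220 = 20020.
Conditional probability = 20020/64988 = 65/211.

65/211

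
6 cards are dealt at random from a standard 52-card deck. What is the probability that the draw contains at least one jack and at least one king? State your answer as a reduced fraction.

718637/5089630

There are C(52,6) = 20358520 possible draws.
By inclusion-exclusion on the complements, draws missing all jacks or all kings: C(48,6) + C(48,6) − C(44,6) = 12271512 + 12271512 − 7059052 = 17483972.
So draws with at least one of each: 20358520 − 17483972 = 2874548, probability 2874548/20358520 = 718637/5089630.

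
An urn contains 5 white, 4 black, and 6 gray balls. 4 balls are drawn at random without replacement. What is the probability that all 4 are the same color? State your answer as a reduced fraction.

1/65

There are C(15,4) = 1365 ways to draw 4 balls.
All same color: C(5,4) + C(4,4) + C(6,4) = 5 + 1 + 15 = 21.
Probability = 21/1365 = 1/65.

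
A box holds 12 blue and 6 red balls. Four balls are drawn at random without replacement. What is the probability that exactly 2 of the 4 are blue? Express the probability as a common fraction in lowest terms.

11/34

There are C(18,4) = 3060 ways to choose 4 from 18.
Selections with exactly 2 blue: choose 2 of the 12 blue and 2 of the 6 red, C(12,2)·C(6,2) = 66·15 = 990.
Probability = 990/3060 = 11/34.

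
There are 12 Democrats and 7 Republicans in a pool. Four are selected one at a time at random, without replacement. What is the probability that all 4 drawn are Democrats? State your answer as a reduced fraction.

Multiply the conditional probabilities at each draw: 12/19 · 11/18 · 10/17 · 9/16 = 11880/93024 = 165/1292.

165/1292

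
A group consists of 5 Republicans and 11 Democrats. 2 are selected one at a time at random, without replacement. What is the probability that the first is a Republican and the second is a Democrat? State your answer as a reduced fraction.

11/48

Multiply the conditional probabilities at each draw: 5/16 · 11/15 = 55/240 = 11/48.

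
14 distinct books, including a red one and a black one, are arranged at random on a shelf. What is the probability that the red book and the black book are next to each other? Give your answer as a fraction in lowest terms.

There are 14! = 87178291200 arrangements.
Treat the red book and the black book as a block: 13! arrangements of the blocks × 2 orders within the block = 2·6227020800 = 12454041600.
Probability = 12454041600/87178291200 = 1/7.

1/7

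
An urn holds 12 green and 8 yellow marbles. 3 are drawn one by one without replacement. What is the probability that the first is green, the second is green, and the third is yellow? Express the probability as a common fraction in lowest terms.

44/285

Multiply the conditional probabilities at each draw: 12/20 · 11/19 · 8/18 = 1056/6840 = 44/285.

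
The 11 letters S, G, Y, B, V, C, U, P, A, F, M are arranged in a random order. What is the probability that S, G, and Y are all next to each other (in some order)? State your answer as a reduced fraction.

There are 11! = 39916800 arrangements.
Treat the three as one block: 9! placements × 3! orders within the block = 362880·6 = 2177280.
Probability = 2177280/39916800 = 3/55.

3/55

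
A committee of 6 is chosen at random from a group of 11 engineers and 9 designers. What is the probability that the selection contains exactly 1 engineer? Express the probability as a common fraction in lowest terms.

There are C(20,6) = 38760 ways to choose 6 from 20.
Selections with exactly 1 engineer: choose 1 of the 11 engineers and 5 of the 9 designers, C(11,1)·C(9,5) = 11·126 = 1386.
Probability = 1386/38760 = 231/6460.

231/6460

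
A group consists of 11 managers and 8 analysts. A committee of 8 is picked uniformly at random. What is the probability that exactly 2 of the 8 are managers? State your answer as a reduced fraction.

770/37791

There are C(19,8) = 75582 ways to choose 8 from 19.
Selections with exactly 2 managers: choose 2 of the 11 managers and 6 of the 8 analysts, C(11,2)·C(8,6) = 55·28 = 1540.
Probability = 1540/75582 = 770/37791.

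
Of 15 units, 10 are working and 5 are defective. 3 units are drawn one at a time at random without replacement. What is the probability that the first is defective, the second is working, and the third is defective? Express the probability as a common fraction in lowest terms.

20/273

Multiply the conditional probabilities at each draw: 5/15 · 10/14 · 4/13 = 200/2730 = 20/273.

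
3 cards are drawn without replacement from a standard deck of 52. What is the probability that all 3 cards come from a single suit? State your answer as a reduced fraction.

22/425

There are C(52,3) = 22100 possible 3-card hands.
Hands of one suit: 4 suits × C(13,3) = 4·286 = 1144.
Probability = 1144/22100 = 22/425.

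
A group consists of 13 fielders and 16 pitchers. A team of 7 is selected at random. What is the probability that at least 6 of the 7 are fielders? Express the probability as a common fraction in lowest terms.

187/10005

There are C(29,7) = 1560780 ways to choose the 7.
Favorable selections (at least 6 fielders): C(13,6)·C(16,1) + C(13,7)·C(16,0) = 27456 + 1716 = 29172.
Probability = 29172/1560780 = 187/10005.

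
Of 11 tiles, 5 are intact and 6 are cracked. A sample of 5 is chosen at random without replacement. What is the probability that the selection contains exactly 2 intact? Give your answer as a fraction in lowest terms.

100/231

The sample space is all 5-subsets of the 11: C(11,5) = 462.
Selections with exactly 2 intact: choose 2 of the 5 intact and 3 of the 6 cracked, C(5,2)·C(6,3) = 10·20 = 200.
Probability = 200/462 = 100/231.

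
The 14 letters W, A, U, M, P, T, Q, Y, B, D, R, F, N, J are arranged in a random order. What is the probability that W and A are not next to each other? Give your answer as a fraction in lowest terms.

There are 14! = 87178291200 arrangements.
Arrangements with W and A adjacent: 2·13! = 12454041600.
So not adjacent: 87178291200 − 12454041600 = 74724249600, probability 74724249600/87178291200 = 6/7.

6/7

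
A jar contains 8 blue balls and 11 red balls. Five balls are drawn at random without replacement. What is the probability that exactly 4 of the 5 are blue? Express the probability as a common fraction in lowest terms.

385/5814

The sample space is all 5-subsets of the 19: C(19,5) = 11628.
Selections with exactly 4 blue: choose 4 of the 8 blue and 1 of the 11 red, C(8,4)·C(11,1) = 70·11 = 770.
Probability = 770/11628 = 385/5814.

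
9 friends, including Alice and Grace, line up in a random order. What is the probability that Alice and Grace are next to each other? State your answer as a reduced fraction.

2/9

There are 9! = 362880 arrangements.
Treat Alice and Grace as a block: 8! arrangements of the blocks × 2 orders within the block = 2·40320 = 80640.
Probability = 80640/362880 = 2/9.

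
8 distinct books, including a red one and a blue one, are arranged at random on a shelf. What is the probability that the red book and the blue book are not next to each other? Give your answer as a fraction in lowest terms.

There are 8! = 40320 arrangements.
Arrangements with the red book and the blue book adjacent: 2·7! = 10080.
So not adjacent: 40320 − 10080 = 30240, probability 30240/40320 = 3/4.

3/4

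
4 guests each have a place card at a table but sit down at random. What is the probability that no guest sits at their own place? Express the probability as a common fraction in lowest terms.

There are 4! = 24 seatings.
By inclusion-exclusion, seatings with no fixed points: C(4,0)·4! − C(4,1)·3! + C(4,2)·2! − C(4,3)·1! + C(4,4)·0! = 9.
Probability = 9/24 = 3/8.

3/8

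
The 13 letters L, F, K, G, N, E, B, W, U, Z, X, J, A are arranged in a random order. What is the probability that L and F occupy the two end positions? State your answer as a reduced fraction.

1/78

There are 13! = 6227020800 arrangements.
Place L and F at the ends in 2 ways, arrange the remaining 11 in 11! = 39916800 ways: 2·39916800 = 79833600.
Probability = 79833600/6227020800 = 1/78.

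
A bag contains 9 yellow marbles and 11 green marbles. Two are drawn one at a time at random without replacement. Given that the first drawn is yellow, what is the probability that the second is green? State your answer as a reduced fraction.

11/19

After removing one yellow, 19 remain: 8 yellow and 11 green.
So the probability the next is green is 11/19.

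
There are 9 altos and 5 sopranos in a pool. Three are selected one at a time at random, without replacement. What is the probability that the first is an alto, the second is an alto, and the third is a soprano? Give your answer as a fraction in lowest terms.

15/91

Multiply the conditional probabilities at each draw: 9/14 · 8/13 · 5/12 = 360/2184 = 15/91.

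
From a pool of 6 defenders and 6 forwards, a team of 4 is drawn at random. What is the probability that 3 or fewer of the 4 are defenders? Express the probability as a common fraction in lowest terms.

There are C(12,4) = 495 ways to choose the 4.
The complement is exactly 4 defenders: C(6,4)·C(6,0) = 15.
Probability = 1 − 15/495 = 480/495 = 32/33.

32/33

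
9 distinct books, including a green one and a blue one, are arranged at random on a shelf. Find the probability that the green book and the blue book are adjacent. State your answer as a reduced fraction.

2/9

There are 9! = 362880 arrangements.
Treat the green book and the blue book as a block: 8! arrangements of the blocks × 2 orders within the block = 2·40320 = 80640.
Probability = 80640/362880 = 2/9.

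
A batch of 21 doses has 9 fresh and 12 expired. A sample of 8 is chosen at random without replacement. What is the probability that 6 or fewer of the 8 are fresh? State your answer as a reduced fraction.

3223/3230

There are C(21,8) = 203490 ways to choose the 8.
Count the complement (more than 6 fresh): C(9,7)·C(12,1) + C(9,8)·C(12,0) = 432 + 9 = 441.
Probability = 1 − 441/203490 = 203049/203490 = 3223/3230.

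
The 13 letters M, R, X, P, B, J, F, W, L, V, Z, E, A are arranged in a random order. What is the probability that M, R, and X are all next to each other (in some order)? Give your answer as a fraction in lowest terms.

1/26

There are 13! = 6227020800 arrangements.
Treat the three as one block: 11! placements × 3! orders within the block = 39916800·6 = 239500800.
Probability = 239500800/6227020800 = 1/26.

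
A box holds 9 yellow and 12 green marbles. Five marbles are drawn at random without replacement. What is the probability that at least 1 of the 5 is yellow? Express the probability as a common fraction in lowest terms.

Total selections: C(21,5) = 20349.
The complement is all 5 are green: C(12,5) = 792.
Probability = 1 − 792/20349 = 19557/20349 = 2173/2261.

2173/2261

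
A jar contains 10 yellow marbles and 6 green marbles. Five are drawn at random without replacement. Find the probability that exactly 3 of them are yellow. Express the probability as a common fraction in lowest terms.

75/182

There are C(16,5) = 4368 ways to choose 5 from 16.
Selections with exactly 3 yellow: choose 3 of the 10 yellow and 2 of the 6 green, C(10,3)·C(6,2) = 120·15 = 1800.
Probability = 1800/4368 = 75/182.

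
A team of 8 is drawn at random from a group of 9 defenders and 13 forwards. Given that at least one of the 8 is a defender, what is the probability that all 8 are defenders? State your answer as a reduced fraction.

Work in counts. Selections with at least one defender: C(22,8) − C(13,8) = 319770 − 1287 = 318483.
Of those, selections where all 8 are defenders: C(9,8) = 9.
Conditional probability = 9/318483 = 1/35387.

1/35387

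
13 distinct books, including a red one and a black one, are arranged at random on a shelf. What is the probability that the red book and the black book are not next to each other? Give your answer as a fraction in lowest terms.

11/13

There are 13! = 6227020800 arrangements.
Arrangements with the red book and the black book adjacent: 2·12! = 958003200.
So not adjacent: 6227020800 − 958003200 = 5269017600, probability 5269017600/6227020800 = 11/13.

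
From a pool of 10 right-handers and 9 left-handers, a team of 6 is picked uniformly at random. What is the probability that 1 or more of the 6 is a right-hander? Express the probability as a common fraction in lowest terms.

There are C(19,6) = 27132 ways to choose the 6.
The complement is all 6 are left-handers: C(9,6) = 84.
Probability = 1 − 84/27132 = 27048/27132 = 322/323.

322/323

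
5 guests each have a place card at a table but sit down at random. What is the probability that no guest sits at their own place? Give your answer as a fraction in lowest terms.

There are 5! = 120 seatings.
By inclusion-exclusion, seatings with no fixed points: C(5,0)·5! − C(5,1)·4! + C(5,2)·3! − C(5,3)·2! + C(5,4)·1! − C(5,5)·0! = 44.
Probability = 44/120 = 11/30.

11/30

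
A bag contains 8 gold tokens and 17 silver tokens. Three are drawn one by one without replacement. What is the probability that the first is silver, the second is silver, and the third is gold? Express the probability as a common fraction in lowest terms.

Multiply the conditional probabilities at each draw: 17/25 · 16/24 · 8/23 = 2176/13800 = 272/1725.

272/1725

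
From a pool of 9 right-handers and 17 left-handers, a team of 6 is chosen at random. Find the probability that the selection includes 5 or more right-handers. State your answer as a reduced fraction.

There are C(26,6) = 230230 ways to choose the 6.
Favorable selections (5 or more right-handers): C(9,5)·C(17,1) + C(9,6)·C(17,0) = 2142 + 84 = 2226.
Probability = 2226/230230 = 159/16445.

159/16445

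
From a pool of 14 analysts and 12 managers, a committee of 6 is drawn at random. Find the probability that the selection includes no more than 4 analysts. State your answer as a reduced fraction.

There are C(26,6) = 230230 ways to choose the 6.
Count the complement (more than 4 analysts): C(14,5)·C(12,1) + C(14,6)·C(12,0) = 24024 + 3003 = 27027.
Probability = 1 − 27027/230230 = 203203/230230 = 203/230.

203/230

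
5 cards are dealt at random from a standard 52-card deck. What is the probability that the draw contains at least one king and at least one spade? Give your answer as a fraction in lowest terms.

229297/866320

There are C(52,5) = 2598960 possible draws.
By inclusion-exclusion on the complements, draws missing all kings or all spades: C(48,5) + C(39,5) − C(36,5) = 1712304 + 575757 − 376992 = 1911069.
So draws with at least one of each: 2598960 − 1911069 = 687891, probability 687891/2598960 = 229297/866320.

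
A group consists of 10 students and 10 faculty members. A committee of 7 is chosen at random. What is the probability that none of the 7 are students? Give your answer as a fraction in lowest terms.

There are C(20,7) = 77520 possible selections.
Selections with no students (all faculty members): C(10,7) = 120.
Probability = 120/77520 = 1/646.

1/646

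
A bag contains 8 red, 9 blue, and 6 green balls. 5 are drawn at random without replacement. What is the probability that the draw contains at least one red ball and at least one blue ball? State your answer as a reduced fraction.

28650/33649

There are C(23,5) = 33649 possible draws.
By inclusion-exclusion on the complements, draws missing all red or all blue: C(15,5) + C(14,5) − C(6,5) = 3003 + 2002 − 6 = 4999.
So draws with at least one of each: 33649 − 4999 = 28650, probability 28650/33649.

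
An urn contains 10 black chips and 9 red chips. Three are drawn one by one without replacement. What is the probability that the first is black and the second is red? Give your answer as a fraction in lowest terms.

5/19

Multiply the conditional probabilities at each draw: 10/19 · 9/18 = 90/342 = 5/19.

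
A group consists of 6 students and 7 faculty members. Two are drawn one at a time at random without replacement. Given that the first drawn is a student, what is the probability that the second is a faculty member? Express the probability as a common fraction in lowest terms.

After removing one student, 12 remain: 5 students and 7 faculty members.
So the probability the next is a faculty member is 7/12.

7/12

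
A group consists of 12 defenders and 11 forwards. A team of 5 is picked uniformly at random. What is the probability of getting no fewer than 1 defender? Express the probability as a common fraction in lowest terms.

431/437

Total selections: C(23,5) = 33649.
Favorable selections (no fewer than 1 defender): C(12,1)·C(11,4) + C(12,2)·C(11,3) + C(12,3)·C(11,2) + C(12,4)·C(11,1) + C(12,5)·C(11,0) = 3960 + 10890 + 12100 + 5445 + 792 = 33187.
Probability = 33187/33649 = 431/437.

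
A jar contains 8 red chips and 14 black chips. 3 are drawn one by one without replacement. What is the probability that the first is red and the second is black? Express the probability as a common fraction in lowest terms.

Multiply the conditional probabilities at each draw: 8/22 · 14/21 = 112/462 = 8/33.

8/33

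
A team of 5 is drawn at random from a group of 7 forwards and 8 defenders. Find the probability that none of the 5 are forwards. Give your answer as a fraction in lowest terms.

8/429

There are C(15,5) = 3003 possible selections.
Selections with no forwards (all defenders): C(8,5) = 56.
Probability = 56/3003 = 8/429.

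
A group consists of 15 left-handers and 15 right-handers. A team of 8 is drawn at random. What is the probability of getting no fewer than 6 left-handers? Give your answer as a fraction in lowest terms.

Total selections: C(30,8) = 5852925.
Favorable selections (no fewer than 6 left-handers): C(15,6)·C(15,2) + C(15,7)·C(15,1) + C(15,8)·C(15,0) = 525525 + 96525 + 6435 = 628485.
Probability = 628485/5852925 = 3223/30015.

3223/30015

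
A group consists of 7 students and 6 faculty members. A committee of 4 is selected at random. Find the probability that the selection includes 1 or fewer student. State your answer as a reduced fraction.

Total selections: C(13,4) = 715.
Favorable selections (1 or fewer student): C(7,0)·C(6,4) + C(7,1)·C(6,3) = 15 + 140 = 155.
Probability = 155/715 = 31/143.

31/143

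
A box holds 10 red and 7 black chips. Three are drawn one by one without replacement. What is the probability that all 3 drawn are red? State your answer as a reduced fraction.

Multiply the conditional probabilities at each draw: 10/17 · 9/16 · 8/15 = 720/4080 = 3/17.

3/17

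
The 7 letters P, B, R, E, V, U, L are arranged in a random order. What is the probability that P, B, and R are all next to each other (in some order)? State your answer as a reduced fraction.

1/7

There are 7! = 5040 arrangements.
Treat the three as one block: 5! placements × 3! orders within the block = 120·6 = 720.
Probability = 720/5040 = 1/7.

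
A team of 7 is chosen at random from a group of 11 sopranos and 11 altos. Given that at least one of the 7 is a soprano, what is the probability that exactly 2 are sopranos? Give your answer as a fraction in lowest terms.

Work in counts. Selections with at least one soprano: C(22,7) − C(11,7) = 170544 − 330 = 170214.
Of those, selections where exactly 2 are sopranos: C(11,2)·C(11,5) = 55·462 = 25410.
Conditional probability = 25410/170214 = 385/2579.

385/2579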